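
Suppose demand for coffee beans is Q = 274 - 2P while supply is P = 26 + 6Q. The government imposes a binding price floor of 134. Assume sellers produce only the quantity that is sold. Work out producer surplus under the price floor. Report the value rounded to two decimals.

540.00

Rewriting demand in inverse form: P = 137 - 0.5Q.
Without the control, 137 - 0.5Q = 26 + 6Q so Q* = 17.0769 and P* = 128.4615.
At the floor price 134, quantity demanded is (137 - 134)/0.5 = 6; demand is the short side, so Q = 6 trades at P = 134.
The supply price at Q = 6 is 62. PS is the trapezoid between 134 and supply over [0, 6]: (1/2)[(134 - 26) + (134 - 62)](6) = 540.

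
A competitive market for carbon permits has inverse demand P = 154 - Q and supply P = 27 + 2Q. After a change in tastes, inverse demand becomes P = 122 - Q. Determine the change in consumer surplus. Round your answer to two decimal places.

Initial equilibrium: Q_0 = 42.3333, P_0 = 111.6667; CS_0 = (1/2)(42.3333)(42.3333) = 896.0556, PS_0 = (1/2)(42.3333)(84.6667) = 1792.1111.
New equilibrium: 122 - Q = 27 + 2Q gives Q_1 = 31.6667, P_1 = 90.3333; CS_1 = 501.3889, PS_1 = 1002.7778.
Change in consumer surplus = 501.3889 - 896.0556 = -394.6667.

-394.67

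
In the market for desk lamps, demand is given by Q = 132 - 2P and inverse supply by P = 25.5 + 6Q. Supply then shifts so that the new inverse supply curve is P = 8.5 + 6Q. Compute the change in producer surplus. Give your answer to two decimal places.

Rewriting demand in inverse form: P = 66 - 0.5Q.
Initial equilibrium: Q_0 = 6.2308, P_0 = 62.8846; CS_0 = (1/2)(6.2308)(3.1154) = 9.7056, PS_0 = (1/2)(6.2308)(37.3846) = 116.4675.
New equilibrium: 66 - 0.5Q = 8.5 + 6Q gives Q_1 = 8.8462, P_1 = 61.5769; CS_1 = 19.5636, PS_1 = 234.7633.
Change in producer surplus = 234.7633 - 116.4675 = 118.2959.

118.30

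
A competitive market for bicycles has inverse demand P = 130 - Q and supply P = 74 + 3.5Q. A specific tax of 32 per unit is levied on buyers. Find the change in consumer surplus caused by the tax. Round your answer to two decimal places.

Pre-tax equilibrium: 130 - Q = 74 + 3.5Q gives Q* = 12.4444, P* = 117.5556.
A tax on buyers shifts demand down by 32: (130 - 32) - Q = 74 + 3.5Q, so Q_t = 5.3333. Buyers pay P_b = 124.6667; sellers receive P_s = P_b - 32 = 92.6667.
Consumers lose the trapezoid between P* and P_b out to Q_t plus the triangle from Q_t to Q*: change in CS = 14.2222 - 77.4321 = -63.2099.

-63.21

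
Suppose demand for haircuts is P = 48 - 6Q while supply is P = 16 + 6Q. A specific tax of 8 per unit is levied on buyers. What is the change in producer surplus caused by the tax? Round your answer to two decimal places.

-9.33

Pre-tax equilibrium: 48 - 6Q = 16 + 6Q gives Q* = 2.6667, P* = 32.
A tax on buyers shifts demand down by 8: (48 - 8) - 6Q = 16 + 6Q, so Q_t = 2. Buyers pay P_b = 36; sellers receive P_s = P_b - 8 = 28.
PS falls from (1/2)(2.6667)(16) = 21.3333 to (1/2)(2)(12) = 12, a change of -9.3333.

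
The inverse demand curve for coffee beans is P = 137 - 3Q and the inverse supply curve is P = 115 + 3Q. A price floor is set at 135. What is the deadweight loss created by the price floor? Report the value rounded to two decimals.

Without the control, 137 - 3Q = 115 + 3Q so Q* = 3.6667 and P* = 126.
At P = 135, buyers demand (137 - 135)/3 = 0.6667 while sellers would supply more, so the quantity traded is 0.6667 at price 135.
The lost-trades triangle has base Q* - 0.6667 = 3 and height equal to the gap between the curves at Q = 0.6667, which is 135 - 117 = 18. DWL = (1/2)(3)(18) = 27.

27.00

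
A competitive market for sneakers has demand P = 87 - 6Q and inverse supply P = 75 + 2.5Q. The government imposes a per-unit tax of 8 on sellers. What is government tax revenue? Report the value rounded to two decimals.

Pre-tax equilibrium: 87 - 6Q = 75 + 2.5Q gives Q* = 1.4118, P* = 78.5294.
A tax on sellers shifts supply up by 8: 87 - 6Q = 75 + 2.5Q + 8, so Q_t = 0.4706. Buyers pay P_b = 84.1765; sellers receive P_s = P_b - 8 = 76.1765.
Tax revenue = t x Q_t = 8 x 0.4706 = 3.7647.

3.76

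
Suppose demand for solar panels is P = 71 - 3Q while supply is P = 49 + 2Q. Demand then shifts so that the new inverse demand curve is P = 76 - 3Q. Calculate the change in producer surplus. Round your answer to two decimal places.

9.80

Initial equilibrium: Q_0 = 4.4, P_0 = 57.8; CS_0 = (1/2)(4.4)(13.2) = 29.04, PS_0 = (1/2)(4.4)(8.8) = 19.36.
New equilibrium: 76 - 3Q = 49 + 2Q gives Q_1 = 5.4, P_1 = 59.8; CS_1 = 43.74, PS_1 = 29.16.
Change in producer surplus = 29.16 - 19.36 = 9.8.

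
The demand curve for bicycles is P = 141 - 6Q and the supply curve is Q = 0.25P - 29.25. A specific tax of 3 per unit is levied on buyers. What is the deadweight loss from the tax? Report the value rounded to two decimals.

0.45

Rewriting supply in inverse form: P = 117 + 4Q.
Pre-tax equilibrium: 141 - 6Q = 117 + 4Q gives Q* = 2.4, P* = 126.6.
With the tax, buyers' net willingness to pay falls by 3: (141 - 3) - 6Q = 117 + 4Q, so Q_t = 2.1. Buyers pay P_b = 128.4; sellers receive P_s = P_b - 3 = 125.4.
The welfare triangle lost has base Q* - Q_t = 0.3 and height t = 3, so DWL = (1/2)(0.3)(3) = 0.45.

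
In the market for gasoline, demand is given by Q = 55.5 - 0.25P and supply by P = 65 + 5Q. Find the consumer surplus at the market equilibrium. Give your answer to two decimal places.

Rewriting demand in inverse form: P = 222 - 4Q.
Set 222 - 4Q = 65 + 5Q, which gives 157 = 9Q, so Q* = 17.4444 and P* = 222 - 4(17.4444) = 152.2222.
Consumer surplus is the triangle under demand above P*: (1/2)(17.4444)(222 - 152.2222) = (1/2)(17.4444)(69.7778) = 608.6173.

608.62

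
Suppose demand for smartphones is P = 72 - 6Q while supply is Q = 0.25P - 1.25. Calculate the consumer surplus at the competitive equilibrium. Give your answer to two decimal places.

134.67

Rewriting supply in inverse form: P = 5 + 4Q.
Set 72 - 6Q = 5 + 4Q, which gives 67 = 10Q, so Q* = 6.7 and P* = 72 - 6(6.7) = 31.8.
The demand choke price is 72, so CS = (1/2)(Q*)(72 - P*) = (1/2)(6.7)(40.2) = 134.67.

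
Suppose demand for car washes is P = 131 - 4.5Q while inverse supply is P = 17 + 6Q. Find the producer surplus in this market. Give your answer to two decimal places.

353.63

Setting demand equal to supply, 114 = 10.5Q, so Q* = 10.8571 and P* = 82.1429.
PS is the area between P* and the supply curve from 0 to Q*: (1/2)(10.8571)(65.1429) = 353.6327.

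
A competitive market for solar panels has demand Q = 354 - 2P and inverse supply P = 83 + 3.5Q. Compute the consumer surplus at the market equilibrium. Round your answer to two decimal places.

138.06

Rewriting demand in inverse form: P = 177 - 0.5Q.
Setting demand equal to supply, 94 = 4Q, so Q* = 23.5 and P* = 165.25.
CS is the area between the demand curve and P* from 0 to Q*: (1/2)(23.5)(11.75) = 138.0625.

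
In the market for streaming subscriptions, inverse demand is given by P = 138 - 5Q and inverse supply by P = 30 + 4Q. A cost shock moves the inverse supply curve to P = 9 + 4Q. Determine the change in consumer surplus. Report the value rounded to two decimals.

Initial equilibrium: Q_0 = 12, P_0 = 78; CS_0 = (1/2)(12)(60) = 360, PS_0 = (1/2)(12)(48) = 288.
New equilibrium: 138 - 5Q = 9 + 4Q gives Q_1 = 14.3333, P_1 = 66.3333; CS_1 = 513.6111, PS_1 = 410.8889.
Change in consumer surplus = 513.6111 - 360 = 153.6111.

153.61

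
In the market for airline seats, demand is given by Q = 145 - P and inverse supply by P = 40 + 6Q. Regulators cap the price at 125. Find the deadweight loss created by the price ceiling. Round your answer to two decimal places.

2.43

Rewriting demand in inverse form: P = 145 - Q.
Free-market equilibrium: 145 - Q = 40 + 6Q gives Q* = 15, P* = 130.
At the ceiling price 125, quantity supplied is (125 - 40)/6 = 14.1667; supply is the short side, so Q = 14.1667 trades at P = 125.
At Q = 14.1667 the demand price is 130.8333 and the supply price is 125. Deadweight loss is the triangle between the curves from 14.1667 to 15: (1/2)(130.8333 - 125)(15 - 14.1667) = 2.4306.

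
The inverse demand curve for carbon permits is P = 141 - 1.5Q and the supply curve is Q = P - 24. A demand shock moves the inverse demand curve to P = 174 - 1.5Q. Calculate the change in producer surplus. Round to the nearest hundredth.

Rewriting supply in inverse form: P = 24 + Q.
Initial equilibrium: Q_0 = 46.8, P_0 = 70.8; CS_0 = (1/2)(46.8)(70.2) = 1642.68, PS_0 = (1/2)(46.8)(46.8) = 1095.12.
New equilibrium: 174 - 1.5Q = 24 + Q gives Q_1 = 60, P_1 = 84; CS_1 = 2700, PS_1 = 1800.
Change in producer surplus = 1800 - 1095.12 = 704.88.

704.88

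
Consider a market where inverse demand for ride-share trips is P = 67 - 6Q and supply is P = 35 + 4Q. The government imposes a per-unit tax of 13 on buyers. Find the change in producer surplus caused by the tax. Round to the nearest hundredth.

Without the tax, 67 - 6Q = 35 + 4Q so Q* = 3.2 and P* = 47.8.
A tax on buyers shifts demand down by 13: (67 - 13) - 6Q = 35 + 4Q, so Q_t = 1.9. Buyers pay P_b = 55.6; sellers receive P_s = P_b - 13 = 42.6.
Producers lose the trapezoid between P_s and P* out to Q_t plus the triangle from Q_t to Q*: change in PS = 7.22 - 20.48 = -13.26.

-13.26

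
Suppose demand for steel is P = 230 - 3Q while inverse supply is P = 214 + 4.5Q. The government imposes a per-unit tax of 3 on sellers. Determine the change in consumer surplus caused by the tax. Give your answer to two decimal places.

-2.32

Without the tax, 230 - 3Q = 214 + 4.5Q so Q* = 2.1333 and P* = 223.6.
With the tax, sellers need 3 more per unit: 230 - 3Q = 214 + 4.5Q + 3, so Q_t = 1.7333. Buyers pay P_b = 224.8; sellers receive P_s = P_b - 3 = 221.8.
Consumers lose the trapezoid between P* and P_b out to Q_t plus the triangle from Q_t to Q*: change in CS = 4.5067 - 6.8267 = -2.32.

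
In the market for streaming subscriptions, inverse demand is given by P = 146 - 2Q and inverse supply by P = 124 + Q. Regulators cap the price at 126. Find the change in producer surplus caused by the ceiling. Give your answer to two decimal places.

-24.89

Free-market equilibrium: 146 - 2Q = 124 + Q gives Q* = 7.3333, P* = 131.3333.
At the ceiling price 126, quantity supplied is (126 - 124)/1 = 2; supply is the short side, so Q = 2 trades at P = 126.
PS goes from (1/2)(7.3333)(7.3333) = 26.8889 to 2 (computed as (126 - 124)(2) - (1/2)(1)(2)^2), a change of -24.8889.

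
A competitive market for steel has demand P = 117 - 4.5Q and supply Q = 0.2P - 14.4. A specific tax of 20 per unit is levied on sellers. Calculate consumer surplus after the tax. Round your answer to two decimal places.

15.58

Rewriting supply in inverse form: P = 72 + 5Q.
Pre-tax equilibrium: 117 - 4.5Q = 72 + 5Q gives Q* = 4.7368, P* = 95.6842.
A tax on sellers shifts supply up by 20: 117 - 4.5Q = 72 + 5Q + 20, so Q_t = 2.6316. Buyers pay P_b = 105.1579; sellers receive P_s = P_b - 20 = 85.1579.
Consumer surplus is the triangle under demand above P_b: (1/2)(2.6316)(117 - 105.1579) = 15.5817.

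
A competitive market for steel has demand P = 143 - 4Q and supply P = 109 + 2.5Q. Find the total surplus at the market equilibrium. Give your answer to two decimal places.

88.92

Set 143 - 4Q = 109 + 2.5Q, which gives 34 = 6.5Q, so Q* = 5.2308 and P* = 143 - 4(5.2308) = 122.0769.
Total surplus is the full triangle between the curves from 0 to Q*: (1/2)(5.2308)(143 - 109) = 88.9231.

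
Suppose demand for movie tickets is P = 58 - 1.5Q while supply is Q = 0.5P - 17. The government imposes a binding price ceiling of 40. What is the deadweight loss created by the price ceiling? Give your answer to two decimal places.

26.04

Rewriting supply in inverse form: P = 34 + 2Q.
Without the control, 58 - 1.5Q = 34 + 2Q so Q* = 6.8571 and P* = 47.7143.
At the ceiling price 40, quantity supplied is (40 - 34)/2 = 3; supply is the short side, so Q = 3 trades at P = 40.
At Q = 3 the demand price is 53.5 and the supply price is 40. Deadweight loss is the triangle between the curves from 3 to 6.8571: (1/2)(53.5 - 40)(6.8571 - 3) = 26.0357.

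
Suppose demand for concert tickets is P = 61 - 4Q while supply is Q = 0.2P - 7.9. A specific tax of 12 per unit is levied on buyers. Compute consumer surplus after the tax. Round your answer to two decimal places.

2.23

Rewriting supply in inverse form: P = 39.5 + 5Q.
Without the tax, 61 - 4Q = 39.5 + 5Q so Q* = 2.3889 and P* = 51.4444.
With the tax, buyers' net willingness to pay falls by 12: (61 - 12) - 4Q = 39.5 + 5Q, so Q_t = 1.0556. Buyers pay P_b = 56.7778; sellers receive P_s = P_b - 12 = 44.7778.
Consumer surplus is the triangle under demand above P_b: (1/2)(1.0556)(61 - 56.7778) = 2.2284.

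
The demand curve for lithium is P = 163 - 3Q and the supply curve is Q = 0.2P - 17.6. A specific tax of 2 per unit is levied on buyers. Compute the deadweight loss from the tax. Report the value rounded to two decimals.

Rewriting supply in inverse form: P = 88 + 5Q.
Without the tax, 163 - 3Q = 88 + 5Q so Q* = 9.375 and P* = 134.875.
A tax on buyers shifts demand down by 2: (163 - 2) - 3Q = 88 + 5Q, so Q_t = 9.125. Buyers pay P_b = 135.625; sellers receive P_s = P_b - 2 = 133.625.
The welfare triangle lost has base Q* - Q_t = 0.25 and height t = 2, so DWL = (1/2)(0.25)(2) = 0.25.

0.25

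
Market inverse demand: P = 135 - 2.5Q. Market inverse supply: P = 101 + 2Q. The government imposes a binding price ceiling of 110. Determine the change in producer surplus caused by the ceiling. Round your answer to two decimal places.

-36.84

Free-market equilibrium: 135 - 2.5Q = 101 + 2Q gives Q* = 7.5556, P* = 116.1111.
At P = 110, sellers supply (110 - 101)/2 = 4.5 while buyers want more, so the quantity traded is 4.5 at price 110.
PS goes from (1/2)(7.5556)(15.1111) = 57.0864 to 20.25 (computed as (110 - 101)(4.5) - (1/2)(2)(4.5)^2), a change of -36.8364.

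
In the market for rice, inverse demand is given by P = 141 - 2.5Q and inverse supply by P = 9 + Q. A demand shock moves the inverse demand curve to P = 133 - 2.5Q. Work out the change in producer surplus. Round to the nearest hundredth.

Initial equilibrium: Q_0 = 37.7143, P_0 = 46.7143; CS_0 = (1/2)(37.7143)(94.2857) = 1777.9592, PS_0 = (1/2)(37.7143)(37.7143) = 711.1837.
New equilibrium: 133 - 2.5Q = 9 + Q gives Q_1 = 35.4286, P_1 = 44.4286; CS_1 = 1568.9796, PS_1 = 627.5918.
Change in producer surplus = 627.5918 - 711.1837 = -83.5918.

-83.59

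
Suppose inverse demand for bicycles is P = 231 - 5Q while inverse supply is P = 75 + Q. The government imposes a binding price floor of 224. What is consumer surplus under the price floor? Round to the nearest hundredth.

4.90

Free-market equilibrium: 231 - 5Q = 75 + Q gives Q* = 26, P* = 101.
At P = 224, buyers demand (231 - 224)/5 = 1.4 while sellers would supply more, so the quantity traded is 1.4 at price 224.
CS is the triangle under demand above 224: (1/2)(1.4)(231 - 224) = 4.9.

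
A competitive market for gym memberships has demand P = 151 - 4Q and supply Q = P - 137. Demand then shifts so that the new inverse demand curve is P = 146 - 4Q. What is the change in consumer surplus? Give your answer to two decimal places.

Rewriting supply in inverse form: P = 137 + Q.
Initial equilibrium: Q_0 = 2.8, P_0 = 139.8; CS_0 = (1/2)(2.8)(11.2) = 15.68, PS_0 = (1/2)(2.8)(2.8) = 3.92.
New equilibrium: 146 - 4Q = 137 + Q gives Q_1 = 1.8, P_1 = 138.8; CS_1 = 6.48, PS_1 = 1.62.
Change in consumer surplus = 6.48 - 15.68 = -9.2.

-9.20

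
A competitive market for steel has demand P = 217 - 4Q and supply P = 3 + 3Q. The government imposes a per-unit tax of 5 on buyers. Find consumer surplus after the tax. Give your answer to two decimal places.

Without the tax, 217 - 4Q = 3 + 3Q so Q* = 30.5714 and P* = 94.7143.
A tax on buyers shifts demand down by 5: (217 - 5) - 4Q = 3 + 3Q, so Q_t = 29.8571. Buyers pay P_b = 97.5714; sellers receive P_s = P_b - 5 = 92.5714.
Consumer surplus is the triangle under demand above P_b: (1/2)(29.8571)(217 - 97.5714) = 1782.898.

1782.90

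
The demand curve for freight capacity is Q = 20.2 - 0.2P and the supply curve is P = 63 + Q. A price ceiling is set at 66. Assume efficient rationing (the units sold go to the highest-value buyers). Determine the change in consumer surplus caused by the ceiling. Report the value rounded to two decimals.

Rewriting demand in inverse form: P = 101 - 5Q.
Free-market equilibrium: 101 - 5Q = 63 + Q gives Q* = 6.3333, P* = 69.3333.
At the ceiling price 66, quantity supplied is (66 - 63)/1 = 3; supply is the short side, so Q = 3 trades at P = 66.
CS goes from (1/2)(6.3333)(31.6667) = 100.2778 to 82.5 (computed as (101 - 66)(3) - (1/2)(5)(3)^2), a change of -17.7778.

-17.78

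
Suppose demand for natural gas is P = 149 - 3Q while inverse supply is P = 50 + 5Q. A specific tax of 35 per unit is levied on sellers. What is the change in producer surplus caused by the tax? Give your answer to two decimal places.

-222.85

Pre-tax equilibrium: 149 - 3Q = 50 + 5Q gives Q* = 12.375, P* = 111.875.
With the tax, sellers need 35 more per unit: 149 - 3Q = 50 + 5Q + 35, so Q_t = 8. Buyers pay P_b = 125; sellers receive P_s = P_b - 35 = 90.
PS falls from (1/2)(12.375)(61.875) = 382.8516 to (1/2)(8)(40) = 160, a change of -222.8516.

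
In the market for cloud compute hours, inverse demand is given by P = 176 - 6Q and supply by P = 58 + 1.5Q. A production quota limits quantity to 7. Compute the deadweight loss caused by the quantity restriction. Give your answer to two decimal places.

286.02

Without the quota, 176 - 6Q = 58 + 1.5Q gives Q* = 15.7333.
At Q = 7 the demand price is 176 - 6(7) = 134 and the supply price is 58 + 1.5(7) = 68.5.
Deadweight loss is the triangle between the curves from 7 to 15.7333: (1/2)(134 - 68.5)(15.7333 - 7) = 286.0167.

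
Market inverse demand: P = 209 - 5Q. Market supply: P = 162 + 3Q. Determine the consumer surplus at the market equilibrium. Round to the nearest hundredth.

Set 209 - 5Q = 162 + 3Q, which gives 47 = 8Q, so Q* = 5.875 and P* = 209 - 5(5.875) = 179.625.
The demand choke price is 209, so CS = (1/2)(Q*)(209 - P*) = (1/2)(5.875)(29.375) = 86.2891.

86.29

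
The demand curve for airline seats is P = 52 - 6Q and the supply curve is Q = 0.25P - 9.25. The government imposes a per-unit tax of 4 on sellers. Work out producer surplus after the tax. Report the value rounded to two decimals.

Rewriting supply in inverse form: P = 37 + 4Q.
Without the tax, 52 - 6Q = 37 + 4Q so Q* = 1.5 and P* = 43.
A tax on sellers shifts supply up by 4: 52 - 6Q = 37 + 4Q + 4, so Q_t = 1.1. Buyers pay P_b = 45.4; sellers receive P_s = P_b - 4 = 41.4.
PS = (1/2)(Q_t)(P_s - 37) = (1/2)(1.1)(4.4) = 2.42.

2.42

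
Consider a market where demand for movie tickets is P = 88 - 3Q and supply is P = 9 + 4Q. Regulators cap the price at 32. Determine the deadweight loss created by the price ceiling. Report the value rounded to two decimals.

107.25

Free-market equilibrium: 88 - 3Q = 9 + 4Q gives Q* = 11.2857, P* = 54.1429.
At the ceiling price 32, quantity supplied is (32 - 9)/4 = 5.75; supply is the short side, so Q = 5.75 trades at P = 32.
At Q = 5.75 the demand price is 70.75 and the supply price is 32. Deadweight loss is the triangle between the curves from 5.75 to 11.2857: (1/2)(70.75 - 32)(11.2857 - 5.75) = 107.2545.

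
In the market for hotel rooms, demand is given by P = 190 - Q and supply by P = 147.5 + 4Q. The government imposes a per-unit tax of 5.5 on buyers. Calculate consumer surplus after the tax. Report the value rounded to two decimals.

Pre-tax equilibrium: 190 - Q = 147.5 + 4Q gives Q* = 8.5, P* = 181.5.
With the tax, buyers' net willingness to pay falls by 5.5: (190 - 5.5) - Q = 147.5 + 4Q, so Q_t = 7.4. Buyers pay P_b = 182.6; sellers receive P_s = P_b - 5.5 = 177.1.
Consumer surplus is the triangle under demand above P_b: (1/2)(7.4)(190 - 182.6) = 27.38.

27.38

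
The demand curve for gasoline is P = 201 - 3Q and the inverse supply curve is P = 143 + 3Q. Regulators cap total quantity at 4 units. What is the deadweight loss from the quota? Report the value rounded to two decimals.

96.33

Unrestricted equilibrium: Q* = (201 - 143)/(3 + 3) = 9.6667.
At Q = 4 the demand price is 201 - 3(4) = 189 and the supply price is 143 + 3(4) = 155.
Deadweight loss is the triangle between the curves from 4 to 9.6667: (1/2)(189 - 155)(9.6667 - 4) = 96.3333.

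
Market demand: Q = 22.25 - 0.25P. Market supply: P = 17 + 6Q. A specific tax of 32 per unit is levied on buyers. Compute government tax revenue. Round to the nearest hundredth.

128.00

Rewriting demand in inverse form: P = 89 - 4Q.
Without the tax, 89 - 4Q = 17 + 6Q so Q* = 7.2 and P* = 60.2.
A tax on buyers shifts demand down by 32: (89 - 32) - 4Q = 17 + 6Q, so Q_t = 4. Buyers pay P_b = 73; sellers receive P_s = P_b - 32 = 41.
Revenue is the tax times quantity traded: 32 x 4 = 128.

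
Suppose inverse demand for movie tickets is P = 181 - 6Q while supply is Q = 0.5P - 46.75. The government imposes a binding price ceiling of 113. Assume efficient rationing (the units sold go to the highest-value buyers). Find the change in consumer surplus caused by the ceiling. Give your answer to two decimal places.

18.93

Rewriting supply in inverse form: P = 93.5 + 2Q.
Without the control, 181 - 6Q = 93.5 + 2Q so Q* = 10.9375 and P* = 115.375.
At P = 113, sellers supply (113 - 93.5)/2 = 9.75 while buyers want more, so the quantity traded is 9.75 at price 113.
CS goes from (1/2)(10.9375)(65.625) = 358.8867 to 377.8125 (computed as (181 - 113)(9.75) - (1/2)(6)(9.75)^2), a change of 18.9258.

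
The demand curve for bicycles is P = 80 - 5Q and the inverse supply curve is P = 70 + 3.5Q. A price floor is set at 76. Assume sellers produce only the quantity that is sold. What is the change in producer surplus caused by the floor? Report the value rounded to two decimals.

Without the control, 80 - 5Q = 70 + 3.5Q so Q* = 1.1765 and P* = 74.1176.
At P = 76, buyers demand (80 - 76)/5 = 0.8 while sellers would supply more, so the quantity traded is 0.8 at price 76.
PS goes from (1/2)(1.1765)(4.1176) = 2.4221 to 3.68 (computed as (76 - 70)(0.8) - (1/2)(3.5)(0.8)^2), a change of 1.2579.

1.26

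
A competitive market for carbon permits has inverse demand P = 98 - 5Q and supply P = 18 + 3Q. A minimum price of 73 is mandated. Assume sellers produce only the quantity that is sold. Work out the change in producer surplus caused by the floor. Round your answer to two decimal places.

Free-market equilibrium: 98 - 5Q = 18 + 3Q gives Q* = 10, P* = 48.
At P = 73, buyers demand (98 - 73)/5 = 5 while sellers would supply more, so the quantity traded is 5 at price 73.
PS goes from (1/2)(10)(30) = 150 to 237.5 (computed as (73 - 18)(5) - (1/2)(3)(5)^2), a change of 87.5.

87.50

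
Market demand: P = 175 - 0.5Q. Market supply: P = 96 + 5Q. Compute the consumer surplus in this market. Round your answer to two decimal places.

Equilibrium: 175 - 0.5Q = 96 + 5Q, so Q* = 14.3636 and P* = 167.8182.
Consumer surplus is the triangle under demand above P*: (1/2)(14.3636)(175 - 167.8182) = (1/2)(14.3636)(7.1818) = 51.5785.

51.58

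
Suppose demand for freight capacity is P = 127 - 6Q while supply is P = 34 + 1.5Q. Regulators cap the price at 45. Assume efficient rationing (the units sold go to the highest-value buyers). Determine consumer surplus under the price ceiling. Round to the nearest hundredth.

440.00

Without the control, 127 - 6Q = 34 + 1.5Q so Q* = 12.4 and P* = 52.6.
At P = 45, sellers supply (45 - 34)/1.5 = 7.3333 while buyers want more, so the quantity traded is 7.3333 at price 45.
The demand price at Q = 7.3333 is 83. CS is the trapezoid between demand and 45 over [0, 7.3333]: (1/2)[(127 - 45) + (83 - 45)](7.3333) = 440.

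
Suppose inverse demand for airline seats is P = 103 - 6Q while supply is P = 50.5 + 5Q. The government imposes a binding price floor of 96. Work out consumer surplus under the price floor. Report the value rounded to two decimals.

Free-market equilibrium: 103 - 6Q = 50.5 + 5Q gives Q* = 4.7727, P* = 74.3636.
At P = 96, buyers demand (103 - 96)/6 = 1.1667 while sellers would supply more, so the quantity traded is 1.1667 at price 96.
CS is the triangle under demand above 96: (1/2)(1.1667)(103 - 96) = 4.0833.

4.08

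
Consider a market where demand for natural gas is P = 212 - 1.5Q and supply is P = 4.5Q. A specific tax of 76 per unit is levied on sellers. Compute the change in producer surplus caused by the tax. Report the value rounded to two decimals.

Without the tax, 212 - 1.5Q = 4.5Q so Q* = 35.3333 and P* = 159.
With the tax, sellers need 76 more per unit: 212 - 1.5Q = 4.5Q + 76, so Q_t = 22.6667. Buyers pay P_b = 178; sellers receive P_s = P_b - 76 = 102.
Producers lose the trapezoid between P_s and P* out to Q_t plus the triangle from Q_t to Q*: change in PS = 1156 - 2809 = -1653.

-1653.00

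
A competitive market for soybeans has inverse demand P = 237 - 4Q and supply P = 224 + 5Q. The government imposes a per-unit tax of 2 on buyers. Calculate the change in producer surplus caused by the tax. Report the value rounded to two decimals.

Pre-tax equilibrium: 237 - 4Q = 224 + 5Q gives Q* = 1.4444, P* = 231.2222.
With the tax, buyers' net willingness to pay falls by 2: (237 - 2) - 4Q = 224 + 5Q, so Q_t = 1.2222. Buyers pay P_b = 232.1111; sellers receive P_s = P_b - 2 = 230.1111.
PS falls from (1/2)(1.4444)(7.2222) = 5.216 to (1/2)(1.2222)(6.1111) = 3.7346, a change of -1.4815.

-1.48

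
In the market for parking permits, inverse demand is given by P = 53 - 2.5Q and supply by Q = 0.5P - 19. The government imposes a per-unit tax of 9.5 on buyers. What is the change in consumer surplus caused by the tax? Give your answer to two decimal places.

Rewriting supply in inverse form: P = 38 + 2Q.
Without the tax, 53 - 2.5Q = 38 + 2Q so Q* = 3.3333 and P* = 44.6667.
With the tax, buyers' net willingness to pay falls by 9.5: (53 - 9.5) - 2.5Q = 38 + 2Q, so Q_t = 1.2222. Buyers pay P_b = 49.9444; sellers receive P_s = P_b - 9.5 = 40.4444.
CS falls from (1/2)(3.3333)(8.3333) = 13.8889 to (1/2)(1.2222)(3.0556) = 1.8673, a change of -12.0216.

-12.02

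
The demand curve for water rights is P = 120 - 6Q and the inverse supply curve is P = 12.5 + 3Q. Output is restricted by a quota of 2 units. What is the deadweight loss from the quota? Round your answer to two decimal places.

Unrestricted equilibrium: Q* = (120 - 12.5)/(6 + 3) = 11.9444.
At Q = 2 the demand price is 120 - 6(2) = 108 and the supply price is 12.5 + 3(2) = 18.5.
DWL = (1/2)(gap between curves at 2) x (Q* - 2) = (1/2)(89.5)(9.9444) = 445.0139.

445.01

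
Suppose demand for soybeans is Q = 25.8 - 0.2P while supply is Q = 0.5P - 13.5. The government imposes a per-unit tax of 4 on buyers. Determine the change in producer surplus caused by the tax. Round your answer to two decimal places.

-16.33

Rewriting demand in inverse form: P = 129 - 5Q.
Rewriting supply in inverse form: P = 27 + 2Q.
Without the tax, 129 - 5Q = 27 + 2Q so Q* = 14.5714 and P* = 56.1429.
A tax on buyers shifts demand down by 4: (129 - 4) - 5Q = 27 + 2Q, so Q_t = 14. Buyers pay P_b = 59; sellers receive P_s = P_b - 4 = 55.
PS falls from (1/2)(14.5714)(29.1429) = 212.3265 to (1/2)(14)(28) = 196, a change of -16.3265.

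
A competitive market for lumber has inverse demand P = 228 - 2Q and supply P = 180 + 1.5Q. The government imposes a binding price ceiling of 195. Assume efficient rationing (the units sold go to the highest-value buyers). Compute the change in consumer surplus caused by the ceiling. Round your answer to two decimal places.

41.92

Free-market equilibrium: 228 - 2Q = 180 + 1.5Q gives Q* = 13.7143, P* = 200.5714.
At P = 195, sellers supply (195 - 180)/1.5 = 10 while buyers want more, so the quantity traded is 10 at price 195.
CS goes from (1/2)(13.7143)(27.4286) = 188.0816 to 230 (computed as (228 - 195)(10) - (1/2)(2)(10)^2), a change of 41.9184.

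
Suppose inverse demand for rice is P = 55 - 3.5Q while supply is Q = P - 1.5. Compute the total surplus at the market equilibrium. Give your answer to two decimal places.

318.03

Rewriting supply in inverse form: P = 1.5 + Q.
Set 55 - 3.5Q = 1.5 + Q, which gives 53.5 = 4.5Q, so Q* = 11.8889 and P* = 55 - 3.5(11.8889) = 13.3889.
Total surplus is the full triangle between the curves from 0 to Q*: (1/2)(11.8889)(55 - 1.5) = 318.0278.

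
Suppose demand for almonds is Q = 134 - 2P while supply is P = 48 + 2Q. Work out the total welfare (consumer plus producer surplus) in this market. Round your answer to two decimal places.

72.20

Rewriting demand in inverse form: P = 67 - 0.5Q.
Set 67 - 0.5Q = 48 + 2Q, which gives 19 = 2.5Q, so Q* = 7.6 and P* = 67 - 0.5(7.6) = 63.2.
CS = (1/2)(7.6)(3.8) = 14.44 and PS = (1/2)(7.6)(15.2) = 57.76, so total surplus = 72.2.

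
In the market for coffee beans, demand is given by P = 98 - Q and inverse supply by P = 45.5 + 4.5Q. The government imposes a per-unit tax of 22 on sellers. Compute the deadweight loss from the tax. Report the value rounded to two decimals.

44.00

Pre-tax equilibrium: 98 - Q = 45.5 + 4.5Q gives Q* = 9.5455, P* = 88.4545.
A tax on sellers shifts supply up by 22: 98 - Q = 45.5 + 4.5Q + 22, so Q_t = 5.5455. Buyers pay P_b = 92.4545; sellers receive P_s = P_b - 22 = 70.4545.
Deadweight loss is the triangle between the curves from Q_t to Q*: (1/2)(9.5455 - 5.5455)(22) = 44.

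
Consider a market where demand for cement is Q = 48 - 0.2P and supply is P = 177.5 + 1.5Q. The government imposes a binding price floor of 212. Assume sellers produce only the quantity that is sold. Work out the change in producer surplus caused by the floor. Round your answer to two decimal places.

Rewriting demand in inverse form: P = 240 - 5Q.
Free-market equilibrium: 240 - 5Q = 177.5 + 1.5Q gives Q* = 9.6154, P* = 191.9231.
At the floor price 212, quantity demanded is (240 - 212)/5 = 5.6; demand is the short side, so Q = 5.6 trades at P = 212.
PS goes from (1/2)(9.6154)(14.4231) = 69.3417 to 169.68 (computed as (212 - 177.5)(5.6) - (1/2)(1.5)(5.6)^2), a change of 100.3383.

100.34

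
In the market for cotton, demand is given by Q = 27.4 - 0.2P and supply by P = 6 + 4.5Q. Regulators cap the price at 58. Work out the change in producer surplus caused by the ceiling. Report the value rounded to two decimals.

Rewriting demand in inverse form: P = 137 - 5Q.
Free-market equilibrium: 137 - 5Q = 6 + 4.5Q gives Q* = 13.7895, P* = 68.0526.
At the ceiling price 58, quantity supplied is (58 - 6)/4.5 = 11.5556; supply is the short side, so Q = 11.5556 trades at P = 58.
PS goes from (1/2)(13.7895)(62.0526) = 427.8366 to 300.4444 (computed as (58 - 6)(11.5556) - (1/2)(4.5)(11.5556)^2), a change of -127.3921.

-127.39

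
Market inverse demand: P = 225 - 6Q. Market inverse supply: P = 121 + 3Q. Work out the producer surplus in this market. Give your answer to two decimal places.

200.30

Equilibrium: 225 - 6Q = 121 + 3Q, so Q* = 11.5556 and P* = 155.6667.
Producer surplus is the triangle above supply below P*: (1/2)(11.5556)(155.6667 - 121) = (1/2)(11.5556)(34.6667) = 200.2963.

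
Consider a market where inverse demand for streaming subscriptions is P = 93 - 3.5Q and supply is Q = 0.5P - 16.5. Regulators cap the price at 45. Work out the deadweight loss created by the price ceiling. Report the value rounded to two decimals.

66.27

Rewriting supply in inverse form: P = 33 + 2Q.
Without the control, 93 - 3.5Q = 33 + 2Q so Q* = 10.9091 and P* = 54.8182.
At P = 45, sellers supply (45 - 33)/2 = 6 while buyers want more, so the quantity traded is 6 at price 45.
The lost-trades triangle has base Q* - 6 = 4.9091 and height equal to the gap between the curves at Q = 6, which is 72 - 45 = 27. DWL = (1/2)(4.9091)(27) = 66.2727.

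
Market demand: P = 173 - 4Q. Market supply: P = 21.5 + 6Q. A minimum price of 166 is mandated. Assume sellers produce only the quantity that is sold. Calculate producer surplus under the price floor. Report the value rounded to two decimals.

243.69

Without the control, 173 - 4Q = 21.5 + 6Q so Q* = 15.15 and P* = 112.4.
At P = 166, buyers demand (173 - 166)/4 = 1.75 while sellers would supply more, so the quantity traded is 1.75 at price 166.
The supply price at Q = 1.75 is 32. PS is the trapezoid between 166 and supply over [0, 1.75]: (1/2)[(166 - 21.5) + (166 - 32)](1.75) = 243.6875.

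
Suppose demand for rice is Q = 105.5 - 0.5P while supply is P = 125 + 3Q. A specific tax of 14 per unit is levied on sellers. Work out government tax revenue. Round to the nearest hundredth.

Rewriting demand in inverse form: P = 211 - 2Q.
Without the tax, 211 - 2Q = 125 + 3Q so Q* = 17.2 and P* = 176.6.
A tax on sellers shifts supply up by 14: 211 - 2Q = 125 + 3Q + 14, so Q_t = 14.4. Buyers pay P_b = 182.2; sellers receive P_s = P_b - 14 = 168.2.
Revenue is the tax times quantity traded: 14 x 14.4 = 201.6.

201.60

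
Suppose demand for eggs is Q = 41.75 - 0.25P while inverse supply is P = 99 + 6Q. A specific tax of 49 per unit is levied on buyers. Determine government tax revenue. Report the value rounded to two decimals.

93.10

Rewriting demand in inverse form: P = 167 - 4Q.
Without the tax, 167 - 4Q = 99 + 6Q so Q* = 6.8 and P* = 139.8.
With the tax, buyers' net willingness to pay falls by 49: (167 - 49) - 4Q = 99 + 6Q, so Q_t = 1.9. Buyers pay P_b = 159.4; sellers receive P_s = P_b - 49 = 110.4.
Revenue is the tax times quantity traded: 49 x 1.9 = 93.1.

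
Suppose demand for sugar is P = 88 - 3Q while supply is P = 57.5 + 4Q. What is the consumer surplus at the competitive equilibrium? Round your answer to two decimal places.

Set 88 - 3Q = 57.5 + 4Q, which gives 30.5 = 7Q, so Q* = 4.3571 and P* = 88 - 3(4.3571) = 74.9286.
The demand choke price is 88, so CS = (1/2)(Q*)(88 - P*) = (1/2)(4.3571)(13.0714) = 28.477.

28.48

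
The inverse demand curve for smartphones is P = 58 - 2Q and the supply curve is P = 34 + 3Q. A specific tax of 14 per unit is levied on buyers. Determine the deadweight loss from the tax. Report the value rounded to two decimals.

Without the tax, 58 - 2Q = 34 + 3Q so Q* = 4.8 and P* = 48.4.
A tax on buyers shifts demand down by 14: (58 - 14) - 2Q = 34 + 3Q, so Q_t = 2. Buyers pay P_b = 54; sellers receive P_s = P_b - 14 = 40.
The welfare triangle lost has base Q* - Q_t = 2.8 and height t = 14, so DWL = (1/2)(2.8)(14) = 19.6.

19.60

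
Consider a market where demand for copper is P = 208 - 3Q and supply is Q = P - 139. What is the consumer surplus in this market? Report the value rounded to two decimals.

446.34

Rewriting supply in inverse form: P = 139 + Q.
Setting demand equal to supply, 69 = 4Q, so Q* = 17.25 and P* = 156.25.
Consumer surplus is the triangle under demand above P*: (1/2)(17.25)(208 - 156.25) = (1/2)(17.25)(51.75) = 446.3438.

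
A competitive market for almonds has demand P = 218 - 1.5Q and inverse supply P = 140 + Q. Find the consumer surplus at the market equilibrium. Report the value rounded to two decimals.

730.08

Equilibrium: 218 - 1.5Q = 140 + Q, so Q* = 31.2 and P* = 171.2.
The demand choke price is 218, so CS = (1/2)(Q*)(218 - P*) = (1/2)(31.2)(46.8) = 730.08.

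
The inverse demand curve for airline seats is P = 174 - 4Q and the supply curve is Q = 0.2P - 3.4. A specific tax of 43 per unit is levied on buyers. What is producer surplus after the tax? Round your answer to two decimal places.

Rewriting supply in inverse form: P = 17 + 5Q.
Pre-tax equilibrium: 174 - 4Q = 17 + 5Q gives Q* = 17.4444, P* = 104.2222.
With the tax, buyers' net willingness to pay falls by 43: (174 - 43) - 4Q = 17 + 5Q, so Q_t = 12.6667. Buyers pay P_b = 123.3333; sellers receive P_s = P_b - 43 = 80.3333.
Producer surplus is the triangle above supply below P_s: (1/2)(12.6667)(80.3333 - 17) = 401.1111.

401.11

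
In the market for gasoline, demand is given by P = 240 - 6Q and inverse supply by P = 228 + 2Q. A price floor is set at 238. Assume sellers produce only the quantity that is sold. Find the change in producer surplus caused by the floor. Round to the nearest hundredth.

0.97

Without the control, 240 - 6Q = 228 + 2Q so Q* = 1.5 and P* = 231.
At P = 238, buyers demand (240 - 238)/6 = 0.3333 while sellers would supply more, so the quantity traded is 0.3333 at price 238.
PS goes from (1/2)(1.5)(3) = 2.25 to 3.2222 (computed as (238 - 228)(0.3333) - (1/2)(2)(0.3333)^2), a change of 0.9722.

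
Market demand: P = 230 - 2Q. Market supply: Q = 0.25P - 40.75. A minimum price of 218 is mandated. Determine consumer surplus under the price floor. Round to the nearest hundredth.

Rewriting supply in inverse form: P = 163 + 4Q.
Free-market equilibrium: 230 - 2Q = 163 + 4Q gives Q* = 11.1667, P* = 207.6667.
At P = 218, buyers demand (230 - 218)/2 = 6 while sellers would supply more, so the quantity traded is 6 at price 218.
CS is the triangle under demand above 218: (1/2)(6)(230 - 218) = 36.

36.00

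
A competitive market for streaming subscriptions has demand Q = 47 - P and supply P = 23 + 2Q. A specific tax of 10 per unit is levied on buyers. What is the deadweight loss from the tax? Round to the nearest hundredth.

16.67

Rewriting demand in inverse form: P = 47 - Q.
Without the tax, 47 - Q = 23 + 2Q so Q* = 8 and P* = 39.
With the tax, buyers' net willingness to pay falls by 10: (47 - 10) - Q = 23 + 2Q, so Q_t = 4.6667. Buyers pay P_b = 42.3333; sellers receive P_s = P_b - 10 = 32.3333.
Deadweight loss is the triangle between the curves from Q_t to Q*: (1/2)(8 - 4.6667)(10) = 16.6667.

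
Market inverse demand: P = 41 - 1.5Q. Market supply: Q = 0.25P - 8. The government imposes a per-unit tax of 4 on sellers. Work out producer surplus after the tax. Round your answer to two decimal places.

Rewriting supply in inverse form: P = 32 + 4Q.
Without the tax, 41 - 1.5Q = 32 + 4Q so Q* = 1.6364 and P* = 38.5455.
A tax on sellers shifts supply up by 4: 41 - 1.5Q = 32 + 4Q + 4, so Q_t = 0.9091. Buyers pay P_b = 39.6364; sellers receive P_s = P_b - 4 = 35.6364.
Producer surplus is the triangle above supply below P_s: (1/2)(0.9091)(35.6364 - 32) = 1.6529.

1.65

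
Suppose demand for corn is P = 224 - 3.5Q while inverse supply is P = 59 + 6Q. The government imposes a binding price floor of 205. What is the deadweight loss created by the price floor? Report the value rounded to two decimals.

677.16

Free-market equilibrium: 224 - 3.5Q = 59 + 6Q gives Q* = 17.3684, P* = 163.2105.
At P = 205, buyers demand (224 - 205)/3.5 = 5.4286 while sellers would supply more, so the quantity traded is 5.4286 at price 205.
At Q = 5.4286 the demand price is 205 and the supply price is 91.5714. Deadweight loss is the triangle between the curves from 5.4286 to 17.3684: (1/2)(205 - 91.5714)(17.3684 - 5.4286) = 677.16.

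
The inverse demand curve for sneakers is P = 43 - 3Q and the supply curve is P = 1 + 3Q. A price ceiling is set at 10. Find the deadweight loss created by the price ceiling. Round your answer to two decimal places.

48.00

Free-market equilibrium: 43 - 3Q = 1 + 3Q gives Q* = 7, P* = 22.
At the ceiling price 10, quantity supplied is (10 - 1)/3 = 3; supply is the short side, so Q = 3 trades at P = 10.
At Q = 3 the demand price is 34 and the supply price is 10. Deadweight loss is the triangle between the curves from 3 to 7: (1/2)(34 - 10)(7 - 3) = 48.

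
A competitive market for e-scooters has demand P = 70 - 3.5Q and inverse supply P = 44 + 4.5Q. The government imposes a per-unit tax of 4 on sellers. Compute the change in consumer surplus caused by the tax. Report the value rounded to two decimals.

Without the tax, 70 - 3.5Q = 44 + 4.5Q so Q* = 3.25 and P* = 58.625.
With the tax, sellers need 4 more per unit: 70 - 3.5Q = 44 + 4.5Q + 4, so Q_t = 2.75. Buyers pay P_b = 60.375; sellers receive P_s = P_b - 4 = 56.375.
CS falls from (1/2)(3.25)(11.375) = 18.4844 to (1/2)(2.75)(9.625) = 13.2344, a change of -5.25.

-5.25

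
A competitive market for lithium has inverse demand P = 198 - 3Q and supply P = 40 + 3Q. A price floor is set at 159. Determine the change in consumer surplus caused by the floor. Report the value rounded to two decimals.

Without the control, 198 - 3Q = 40 + 3Q so Q* = 26.3333 and P* = 119.
At the floor price 159, quantity demanded is (198 - 159)/3 = 13; demand is the short side, so Q = 13 trades at P = 159.
CS goes from (1/2)(26.3333)(79) = 1040.1667 to 253.5 (computed as (198 - 159)(13) - (1/2)(3)(13)^2), a change of -786.6667.

-786.67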